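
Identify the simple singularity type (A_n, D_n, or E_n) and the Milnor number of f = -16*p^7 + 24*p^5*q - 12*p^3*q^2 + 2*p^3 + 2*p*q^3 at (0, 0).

The Hessian of f at 0 is [[0, 0], [0, 0]] with rank 0, so corank 2. A Groebner basis of the Jacobian ideal J(f) in C{p,q} is {p^3, p*q^2, 3*p^2 + q^3}; counting standard monomials gives mu = 7. Corank 2; j^3 = 2*p^3 is a perfect cube, so E-series; the 4-jet and mu = 7 give E_7.

Type E_7, Milnor number mu = 7.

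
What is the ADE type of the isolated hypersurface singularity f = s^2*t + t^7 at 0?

D_8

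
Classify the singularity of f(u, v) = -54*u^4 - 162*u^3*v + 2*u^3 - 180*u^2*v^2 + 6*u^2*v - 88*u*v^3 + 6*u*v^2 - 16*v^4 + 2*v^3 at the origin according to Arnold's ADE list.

E_7

The Hessian of f at 0 has rank 0. Corank 2; j^3 = 2*(u + v)^3 is a perfect cube, so E-series; the 4-jet and mu = 7 give E_7.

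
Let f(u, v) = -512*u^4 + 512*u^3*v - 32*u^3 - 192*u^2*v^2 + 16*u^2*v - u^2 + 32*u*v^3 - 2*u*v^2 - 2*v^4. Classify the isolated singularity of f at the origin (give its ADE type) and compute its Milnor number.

The Hessian of f at 0 has rank 1. Corank 1: A-series; mu = 3 gives A_3.

Type A_{3}, Milnor number mu = 3.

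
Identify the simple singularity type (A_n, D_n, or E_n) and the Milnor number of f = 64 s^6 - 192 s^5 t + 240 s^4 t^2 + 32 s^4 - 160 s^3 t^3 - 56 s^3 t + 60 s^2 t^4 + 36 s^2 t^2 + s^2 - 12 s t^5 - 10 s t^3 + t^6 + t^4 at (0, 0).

The Hessian of f at 0 is [[2, 0], [0, 0]] with rank 1, so corank 1. A Groebner basis of the Jacobian ideal J(f) in C{s,t} is {t^3, s}; counting standard monomials gives mu = 3. Corank 1: A-series; mu = 3 gives A_3.

Type A3, Milnor number mu = 3.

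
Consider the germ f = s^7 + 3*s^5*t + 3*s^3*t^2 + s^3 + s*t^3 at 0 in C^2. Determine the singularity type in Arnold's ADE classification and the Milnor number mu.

Type E_{7}, Milnor number mu = 7.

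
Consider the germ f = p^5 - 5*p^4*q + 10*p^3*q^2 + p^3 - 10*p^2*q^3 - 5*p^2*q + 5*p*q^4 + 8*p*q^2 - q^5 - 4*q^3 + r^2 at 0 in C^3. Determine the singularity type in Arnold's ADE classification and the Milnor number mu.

Type D6, Milnor number mu = 6.

The Hessian of f at 0 has rank 1. Corank 2; j^3 = (p - 2*q)^2*(p - q) has shape L^2 M (L != M), so D-series; mu = 6 gives D_6.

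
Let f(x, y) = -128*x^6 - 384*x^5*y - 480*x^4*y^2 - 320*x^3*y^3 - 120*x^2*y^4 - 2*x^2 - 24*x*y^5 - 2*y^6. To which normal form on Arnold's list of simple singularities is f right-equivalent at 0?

The Hessian of f at 0 is [[-4, 0], [0, 0]] with rank 1, so corank 1. A Groebner basis of the Jacobian ideal J(f) in C{x,y} is {y^5, x}; counting standard monomials gives mu = 5. Corank 1: A-series; mu = 5 gives A_5.

A_{5}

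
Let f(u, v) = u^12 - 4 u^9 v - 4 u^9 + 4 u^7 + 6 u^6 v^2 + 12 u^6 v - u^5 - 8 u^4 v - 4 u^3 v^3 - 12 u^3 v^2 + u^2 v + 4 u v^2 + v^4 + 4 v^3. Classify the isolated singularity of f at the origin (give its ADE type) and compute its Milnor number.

Type D5, Milnor number mu = 5.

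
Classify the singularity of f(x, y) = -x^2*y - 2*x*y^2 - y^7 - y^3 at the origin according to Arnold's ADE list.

The Hessian of f at 0 has rank 0. Corank 2; j^3 = -y*(x + y)^2 has shape L^2 M (L != M), so D-series; mu = 8 gives D_8.

D8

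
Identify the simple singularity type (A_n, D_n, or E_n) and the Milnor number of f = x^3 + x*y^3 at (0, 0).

The Hessian of f at 0 is [[0, 0], [0, 0]] with rank 0, so corank 2. A Groebner basis of the Jacobian ideal J(f) in C{x,y} is {x^3, x*y^2, 3*x^2 + y^3}; counting standard monomials gives mu = 7. Corank 2; j^3 = x^3 is a perfect cube, so E-series; the 4-jet and mu = 7 give E_7.

Type E_7, Milnor number mu = 7.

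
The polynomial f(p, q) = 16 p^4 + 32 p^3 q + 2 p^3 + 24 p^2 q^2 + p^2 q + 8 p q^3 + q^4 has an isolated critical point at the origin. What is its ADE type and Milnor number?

Type D5, Milnor number mu = 5.

The Hessian of f at 0 has rank 0. Corank 2; j^3 = p^2*(2*p + q) has shape L^2 M (L != M), so D-series; mu = 5 gives D_5.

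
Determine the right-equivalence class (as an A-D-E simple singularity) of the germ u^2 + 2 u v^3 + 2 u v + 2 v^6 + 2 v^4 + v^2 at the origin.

The Hessian of f at 0 has rank 1. Corank 1: A-series; mu = 5 gives A_5.

A_{5}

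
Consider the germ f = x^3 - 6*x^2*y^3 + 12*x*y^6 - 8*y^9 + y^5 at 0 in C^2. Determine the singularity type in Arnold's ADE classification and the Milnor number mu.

The Hessian of f at 0 is [[0, 0], [0, 0]] with rank 0, so corank 2. A Groebner basis of the Jacobian ideal J(f) in C{x,y} is {-x^2/4 + x*y^3, y^4, x^3, x^2*y}; counting standard monomials gives mu = 8. Corank 2; j^3 = x^3 is a perfect cube, so E-series; the 5-jet and mu = 8 give E_8.

Type E_8, Milnor number mu = 8.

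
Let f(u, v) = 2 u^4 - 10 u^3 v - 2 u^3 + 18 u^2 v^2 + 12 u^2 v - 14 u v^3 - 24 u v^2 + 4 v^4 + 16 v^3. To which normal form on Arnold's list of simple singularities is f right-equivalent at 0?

E_{7}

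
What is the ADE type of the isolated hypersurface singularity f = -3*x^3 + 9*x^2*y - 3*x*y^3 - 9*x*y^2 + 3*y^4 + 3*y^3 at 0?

The Hessian of f at 0 has rank 0. Corank 2; j^3 = -3*(x - y)^3 is a perfect cube, so E-series; the 4-jet and mu = 7 give E_7.

E_{7}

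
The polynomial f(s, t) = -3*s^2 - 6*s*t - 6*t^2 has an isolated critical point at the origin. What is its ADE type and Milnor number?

Type A1, Milnor number mu = 1.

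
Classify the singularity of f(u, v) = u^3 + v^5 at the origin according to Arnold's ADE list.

The Hessian of f at 0 has rank 0. Corank 2; j^3 = u^3 is a perfect cube, so E-series; the 5-jet and mu = 8 give E_8.

E_8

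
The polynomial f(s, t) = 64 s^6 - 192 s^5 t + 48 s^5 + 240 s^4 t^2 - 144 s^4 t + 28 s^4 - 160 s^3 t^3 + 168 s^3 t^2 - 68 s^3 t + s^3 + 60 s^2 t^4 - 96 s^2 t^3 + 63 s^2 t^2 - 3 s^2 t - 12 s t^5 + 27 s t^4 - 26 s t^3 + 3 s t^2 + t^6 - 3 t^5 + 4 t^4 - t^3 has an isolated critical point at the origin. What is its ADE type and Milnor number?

Type E_{6}, Milnor number mu = 6.

The Hessian of f at 0 has rank 0. Corank 2; j^3 = (s - t)^3 is a perfect cube, so E-series; the 4-jet and mu = 6 give E_6.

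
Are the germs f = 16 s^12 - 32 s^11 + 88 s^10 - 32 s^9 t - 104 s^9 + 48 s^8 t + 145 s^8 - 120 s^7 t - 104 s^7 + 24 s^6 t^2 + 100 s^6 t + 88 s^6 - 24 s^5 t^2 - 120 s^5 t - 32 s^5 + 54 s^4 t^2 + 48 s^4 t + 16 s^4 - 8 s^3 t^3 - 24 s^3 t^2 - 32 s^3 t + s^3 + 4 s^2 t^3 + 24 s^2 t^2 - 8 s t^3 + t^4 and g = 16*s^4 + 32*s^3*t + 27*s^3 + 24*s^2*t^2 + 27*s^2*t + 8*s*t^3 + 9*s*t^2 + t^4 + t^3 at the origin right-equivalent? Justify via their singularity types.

Yes.

The Hessian of f at 0 is [[0, 0], [0, 0]] with rank 0, so corank 2. A Groebner basis of the Jacobian ideal J(f) in C{s,t} is {t^4, s*t^2 - t^3/6, s^2}; counting standard monomials gives mu = 6. Corank 2; j^3 = s^3 is a perfect cube, so E-series; the 4-jet and mu = 6 give E_6. The Hessian of g at 0 is [[0, 0], [0, 0]] with rank 0, so corank 2. A Groebner basis of the Jacobian ideal J(g) in C{s,t} is {t^4, s*t^2 + 7*t^3/18, s^2 + 2*s*t/3 + t^2/9}; counting standard monomials gives mu = 6. Corank 2; j^3 = (3*s + t)^3 is a perfect cube, so E-series; the 4-jet and mu = 6 give E_6. Both have type E_6, hence right-equivalent.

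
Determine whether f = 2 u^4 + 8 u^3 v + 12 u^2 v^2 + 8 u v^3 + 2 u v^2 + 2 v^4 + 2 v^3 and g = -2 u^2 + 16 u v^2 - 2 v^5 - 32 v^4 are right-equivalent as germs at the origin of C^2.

No.

The Hessian of f at 0 is [[0, 0], [0, 0]] with rank 0, so corank 2. A Groebner basis of the Jacobian ideal J(f) in C{u,v} is {u^3 + v^2/4, v^3, u*v + v^2}; counting standard monomials gives mu = 5. Corank 2; j^3 = 2*v^2*(u + v) has shape L^2 M (L != M), so D-series; mu = 5 gives D_5. The Hessian of g at 0 is [[-4, 0], [0, 0]] with rank 1, so corank 1. A Groebner basis of the Jacobian ideal J(g) in C{u,v} is {u^2, -u/4 + v^2}; counting standard monomials gives mu = 4. Corank 1: A-series; mu = 4 gives A_4. f is D_5 but g is A_4, hence not right-equivalent.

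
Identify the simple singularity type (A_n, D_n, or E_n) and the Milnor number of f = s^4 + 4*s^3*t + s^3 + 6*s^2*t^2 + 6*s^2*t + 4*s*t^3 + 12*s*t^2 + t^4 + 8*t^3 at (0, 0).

Type E6, Milnor number mu = 6.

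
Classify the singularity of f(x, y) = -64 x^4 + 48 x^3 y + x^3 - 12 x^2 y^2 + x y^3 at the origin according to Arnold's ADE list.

E_7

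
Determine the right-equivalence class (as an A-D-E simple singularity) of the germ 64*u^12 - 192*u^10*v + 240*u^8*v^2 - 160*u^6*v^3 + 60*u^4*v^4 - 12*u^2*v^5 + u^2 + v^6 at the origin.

A_5

The Hessian of f at 0 has rank 1. Corank 1: A-series; mu = 5 gives A_5.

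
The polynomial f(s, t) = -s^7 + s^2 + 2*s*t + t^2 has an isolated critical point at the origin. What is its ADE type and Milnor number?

Type A_{6}, Milnor number mu = 6.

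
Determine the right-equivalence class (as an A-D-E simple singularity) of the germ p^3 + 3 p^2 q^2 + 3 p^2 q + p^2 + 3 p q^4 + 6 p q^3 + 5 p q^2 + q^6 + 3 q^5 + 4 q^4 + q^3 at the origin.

A_2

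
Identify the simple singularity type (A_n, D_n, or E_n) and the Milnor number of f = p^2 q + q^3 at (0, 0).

Type D_4, Milnor number mu = 4.

The Hessian of f at 0 has rank 0. Corank 2; j^3 = q*(p^2 + q^2) splits into three distinct lines over C (the quadratic factor has nonzero discriminant), so D_4.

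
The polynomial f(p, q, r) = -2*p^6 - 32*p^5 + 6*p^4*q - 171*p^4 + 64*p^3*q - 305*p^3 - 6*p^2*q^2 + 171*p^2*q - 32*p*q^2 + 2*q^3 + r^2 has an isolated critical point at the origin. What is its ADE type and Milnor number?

The Hessian of f at 0 has rank 1. Corank 2; j^3 = -(5*p - q)*(61*p^2 - 22*p*q + 2*q^2) splits into three distinct lines over C (the quadratic factor has nonzero discriminant), so D_4.

Type D_4, Milnor number mu = 4.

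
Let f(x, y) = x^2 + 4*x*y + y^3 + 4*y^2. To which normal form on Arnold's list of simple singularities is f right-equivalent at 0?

The Hessian of f at 0 has rank 1. Corank 1: A-series; mu = 2 gives A_2.

A_{2}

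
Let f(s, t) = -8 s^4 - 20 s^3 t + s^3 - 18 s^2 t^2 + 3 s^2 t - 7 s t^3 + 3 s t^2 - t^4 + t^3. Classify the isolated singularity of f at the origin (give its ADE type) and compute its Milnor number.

Type E_{7}, Milnor number mu = 7.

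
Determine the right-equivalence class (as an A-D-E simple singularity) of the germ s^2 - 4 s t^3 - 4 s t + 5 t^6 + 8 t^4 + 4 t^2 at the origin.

A5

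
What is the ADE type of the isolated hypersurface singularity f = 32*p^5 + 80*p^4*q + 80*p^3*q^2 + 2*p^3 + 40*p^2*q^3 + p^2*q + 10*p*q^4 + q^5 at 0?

The Hessian of f at 0 has rank 0. Corank 2; j^3 = p^2*(2*p + q) has shape L^2 M (L != M), so D-series; mu = 6 gives D_6.

D_6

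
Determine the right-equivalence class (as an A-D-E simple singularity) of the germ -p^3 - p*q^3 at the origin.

E7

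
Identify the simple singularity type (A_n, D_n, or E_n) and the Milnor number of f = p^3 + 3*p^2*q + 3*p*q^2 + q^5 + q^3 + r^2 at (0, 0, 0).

The Hessian of f at 0 has rank 1. Corank 2; j^3 = (p + q)^3 is a perfect cube, so E-series; the 5-jet and mu = 8 give E_8.

Type E_{8}, Milnor number mu = 8.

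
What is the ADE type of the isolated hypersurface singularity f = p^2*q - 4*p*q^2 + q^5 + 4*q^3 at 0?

The Hessian of f at 0 is [[0, 0], [0, 0]] with rank 0, so corank 2. A Groebner basis of the Jacobian ideal J(f) in C{p,q} is {p^2/5 + q^4 - 4*q^2/5, p^3 - 8*q^3, p*q - 2*q^2}; counting standard monomials gives mu = 6. Corank 2; j^3 = q*(p - 2*q)^2 has shape L^2 M (L != M), so D-series; mu = 6 gives D_6.

D_6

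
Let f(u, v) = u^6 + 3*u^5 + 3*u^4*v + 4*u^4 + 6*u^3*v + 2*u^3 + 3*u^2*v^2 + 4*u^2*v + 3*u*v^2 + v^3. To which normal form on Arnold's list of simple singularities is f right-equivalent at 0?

The Hessian of f at 0 has rank 0. Corank 2; j^3 = (u + v)*(2*u^2 + 2*u*v + v^2) splits into three distinct lines over C (the quadratic factor has nonzero discriminant), so D_4.

D4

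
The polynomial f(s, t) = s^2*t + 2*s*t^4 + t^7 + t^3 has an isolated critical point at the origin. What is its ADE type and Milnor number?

Type D4, Milnor number mu = 4.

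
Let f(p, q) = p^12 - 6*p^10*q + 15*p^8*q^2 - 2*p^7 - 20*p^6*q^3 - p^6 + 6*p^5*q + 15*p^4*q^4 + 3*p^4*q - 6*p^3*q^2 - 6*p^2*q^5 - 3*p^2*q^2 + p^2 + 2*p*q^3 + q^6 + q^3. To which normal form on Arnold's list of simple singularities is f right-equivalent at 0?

A_2

The Hessian of f at 0 has rank 1. Corank 1: A-series; mu = 2 gives A_2.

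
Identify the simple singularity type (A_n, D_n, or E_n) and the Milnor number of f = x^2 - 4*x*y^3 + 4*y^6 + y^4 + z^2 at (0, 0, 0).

Type A3, Milnor number mu = 3.

The Hessian of f at 0 has rank 2. Corank 1: A-series; mu = 3 gives A_3.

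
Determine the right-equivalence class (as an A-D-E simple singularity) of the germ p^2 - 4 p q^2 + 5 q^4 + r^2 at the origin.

A3

The Hessian of f at 0 has rank 2. Corank 1: A-series; mu = 3 gives A_3.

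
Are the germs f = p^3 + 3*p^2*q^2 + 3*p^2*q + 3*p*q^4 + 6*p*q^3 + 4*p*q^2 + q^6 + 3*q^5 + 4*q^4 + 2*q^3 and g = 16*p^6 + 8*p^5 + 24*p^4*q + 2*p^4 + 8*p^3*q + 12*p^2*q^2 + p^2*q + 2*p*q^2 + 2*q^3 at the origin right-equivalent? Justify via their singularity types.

The Hessian of f at 0 is [[0, 0], [0, 0]] with rank 0, so corank 2. A Groebner basis of the Jacobian ideal J(f) in C{p,q} is {q^3, p^2 - 2*q^2/3, p*q + q^2}; counting standard monomials gives mu = 4. Corank 2; j^3 = (p + q)*(p^2 + 2*p*q + 2*q^2) splits into three distinct lines over C (the quadratic factor has nonzero discriminant), so D_4. The Hessian of g at 0 is [[0, 0], [0, 0]] with rank 0, so corank 2. A Groebner basis of the Jacobian ideal J(g) in C{p,q} is {q^3, p^2 + 2*q^2, p*q + q^2}; counting standard monomials gives mu = 4. Corank 2; j^3 = q*(p^2 + 2*p*q + 2*q^2) splits into three distinct lines over C (the quadratic factor has nonzero discriminant), so D_4. Both have type D_4, hence right-equivalent.

Yes.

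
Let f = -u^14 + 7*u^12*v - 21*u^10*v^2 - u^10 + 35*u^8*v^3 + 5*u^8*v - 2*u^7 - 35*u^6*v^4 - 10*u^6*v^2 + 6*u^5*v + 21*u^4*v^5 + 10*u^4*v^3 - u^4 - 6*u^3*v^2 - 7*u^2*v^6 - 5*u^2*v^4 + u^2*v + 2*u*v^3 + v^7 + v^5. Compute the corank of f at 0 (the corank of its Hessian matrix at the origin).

2

Hessian at 0 has rank 0.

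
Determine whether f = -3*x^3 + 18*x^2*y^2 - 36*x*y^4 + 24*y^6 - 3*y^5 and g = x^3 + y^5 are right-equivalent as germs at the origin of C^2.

Yes.

The Hessian of f at 0 is [[0, 0], [0, 0]] with rank 0, so corank 2. A Groebner basis of the Jacobian ideal J(f) in C{x,y} is {y^4, x^3, -x^2/4 + x*y^2}; counting standard monomials gives mu = 8. Corank 2; j^3 = -3*x^3 is a perfect cube, so E-series; the 5-jet and mu = 8 give E_8. The Hessian of g at 0 is [[0, 0], [0, 0]] with rank 0, so corank 2. A Groebner basis of the Jacobian ideal J(g) in C{x,y} is {y^4, x^2}; counting standard monomials gives mu = 8. Corank 2; j^3 = x^3 is a perfect cube, so E-series; the 5-jet and mu = 8 give E_8. Both have type E_8, hence right-equivalent.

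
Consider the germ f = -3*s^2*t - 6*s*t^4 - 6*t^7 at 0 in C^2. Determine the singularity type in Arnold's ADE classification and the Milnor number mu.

The Hessian of f at 0 is [[0, 0], [0, 0]] with rank 0, so corank 2. A Groebner basis of the Jacobian ideal J(f) in C{s,t} is {-s^2/6 + s*t^3, s*t + t^4, s^3, s^2*t}; counting standard monomials gives mu = 8. Corank 2; j^3 = -3*s^2*t has shape L^2 M (L != M), so D-series; mu = 8 gives D_8.

Type D_8, Milnor number mu = 8.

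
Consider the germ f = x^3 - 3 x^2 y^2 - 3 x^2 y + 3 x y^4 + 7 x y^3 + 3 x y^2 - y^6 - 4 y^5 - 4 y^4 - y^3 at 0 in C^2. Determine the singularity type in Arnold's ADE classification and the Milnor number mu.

The Hessian of f at 0 has rank 0. Corank 2; j^3 = (x - y)^3 is a perfect cube, so E-series; the 4-jet and mu = 7 give E_7.

Type E_7, Milnor number mu = 7.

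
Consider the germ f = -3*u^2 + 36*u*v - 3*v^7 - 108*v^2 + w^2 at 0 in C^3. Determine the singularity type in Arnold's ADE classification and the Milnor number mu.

Type A6, Milnor number mu = 6.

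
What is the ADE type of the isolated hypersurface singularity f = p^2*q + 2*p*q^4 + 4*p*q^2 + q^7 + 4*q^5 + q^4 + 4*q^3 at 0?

The Hessian of f at 0 has rank 0. Corank 2; j^3 = q*(p + 2*q)^2 has shape L^2 M (L != M), so D-series; mu = 5 gives D_5.

D_{5}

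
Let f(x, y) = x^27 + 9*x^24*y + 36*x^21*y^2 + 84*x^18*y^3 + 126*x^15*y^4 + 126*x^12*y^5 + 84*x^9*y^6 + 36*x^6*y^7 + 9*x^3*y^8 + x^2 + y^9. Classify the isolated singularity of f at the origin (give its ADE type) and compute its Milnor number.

Type A8, Milnor number mu = 8.

The Hessian of f at 0 has rank 1. Corank 1: A-series; mu = 8 gives A_8.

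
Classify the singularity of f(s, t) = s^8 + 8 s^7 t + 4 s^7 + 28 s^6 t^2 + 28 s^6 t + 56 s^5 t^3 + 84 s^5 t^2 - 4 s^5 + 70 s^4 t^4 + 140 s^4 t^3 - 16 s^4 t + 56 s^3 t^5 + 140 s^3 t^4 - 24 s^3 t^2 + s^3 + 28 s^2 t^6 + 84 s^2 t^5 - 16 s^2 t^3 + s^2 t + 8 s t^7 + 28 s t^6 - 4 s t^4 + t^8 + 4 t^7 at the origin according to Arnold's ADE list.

The Hessian of f at 0 is [[0, 0], [0, 0]] with rank 0, so corank 2. A Groebner basis of the Jacobian ideal J(f) in C{s,t} is {s^2*t^2, -s^2*t - s^2/2 + s*t^3, 4*s^2*t + 3*s^2/2 - s*t/2 + t^4, s^3}; counting standard monomials gives mu = 9. Corank 2; j^3 = s^2*(s + t) has shape L^2 M (L != M), so D-series; mu = 9 gives D_9.

D_{9}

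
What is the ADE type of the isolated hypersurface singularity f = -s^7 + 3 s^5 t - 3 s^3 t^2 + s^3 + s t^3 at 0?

The Hessian of f at 0 is [[0, 0], [0, 0]] with rank 0, so corank 2. A Groebner basis of the Jacobian ideal J(f) in C{s,t} is {s^3, s*t^2, 3*s^2 + t^3}; counting standard monomials gives mu = 7. Corank 2; j^3 = s^3 is a perfect cube, so E-series; the 4-jet and mu = 7 give E_7.

E7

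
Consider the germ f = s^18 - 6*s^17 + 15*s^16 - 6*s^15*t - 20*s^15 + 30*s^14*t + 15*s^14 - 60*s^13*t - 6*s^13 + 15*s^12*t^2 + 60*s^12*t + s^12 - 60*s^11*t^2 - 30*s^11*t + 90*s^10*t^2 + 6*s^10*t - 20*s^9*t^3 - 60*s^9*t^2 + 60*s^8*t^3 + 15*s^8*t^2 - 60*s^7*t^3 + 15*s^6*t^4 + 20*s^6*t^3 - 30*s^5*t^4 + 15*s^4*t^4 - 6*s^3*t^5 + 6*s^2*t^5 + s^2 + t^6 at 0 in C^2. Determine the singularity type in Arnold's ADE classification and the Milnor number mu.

Type A_{5}, Milnor number mu = 5.

The Hessian of f at 0 has rank 1. Corank 1: A-series; mu = 5 gives A_5.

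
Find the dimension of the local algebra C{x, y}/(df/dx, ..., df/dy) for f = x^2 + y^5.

4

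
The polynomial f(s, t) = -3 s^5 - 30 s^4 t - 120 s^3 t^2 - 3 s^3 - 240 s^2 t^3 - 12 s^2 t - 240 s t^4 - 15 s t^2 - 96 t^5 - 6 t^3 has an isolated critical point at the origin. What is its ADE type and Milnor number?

Type D6, Milnor number mu = 6.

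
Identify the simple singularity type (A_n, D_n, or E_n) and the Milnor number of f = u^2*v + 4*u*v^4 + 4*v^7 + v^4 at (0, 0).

Type D_5, Milnor number mu = 5.

The Hessian of f at 0 is [[0, 0], [0, 0]] with rank 0, so corank 2. A Groebner basis of the Jacobian ideal J(f) in C{u,v} is {u^3, u^2/4 + v^3, u*v}; counting standard monomials gives mu = 5. Corank 2; j^3 = u^2*v has shape L^2 M (L != M), so D-series; mu = 5 gives D_5.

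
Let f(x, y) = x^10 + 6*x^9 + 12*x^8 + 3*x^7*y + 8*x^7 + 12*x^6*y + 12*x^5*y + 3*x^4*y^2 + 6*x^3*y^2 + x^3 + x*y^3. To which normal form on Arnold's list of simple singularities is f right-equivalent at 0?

E_7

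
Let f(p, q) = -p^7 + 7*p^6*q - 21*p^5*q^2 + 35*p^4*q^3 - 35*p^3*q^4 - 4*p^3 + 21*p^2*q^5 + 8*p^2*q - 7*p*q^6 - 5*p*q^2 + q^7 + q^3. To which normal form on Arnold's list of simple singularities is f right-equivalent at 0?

The Hessian of f at 0 is [[0, 0], [0, 0]] with rank 0, so corank 2. A Groebner basis of the Jacobian ideal J(f) in C{p,q} is {128*p*q/7 + q^6 - 64*q^2/7, p*q^2 - q^3/2, p^2 - 3*p*q/2 + q^2/2}; counting standard monomials gives mu = 8. Corank 2; j^3 = -(p - q)*(2*p - q)^2 has shape L^2 M (L != M), so D-series; mu = 8 gives D_8.

D8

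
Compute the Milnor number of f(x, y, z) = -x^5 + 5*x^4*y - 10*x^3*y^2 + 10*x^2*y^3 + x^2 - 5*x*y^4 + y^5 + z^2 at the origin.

The Hessian of f at 0 has rank 2. Corank 1: A-series; mu = 4 gives A_4.

4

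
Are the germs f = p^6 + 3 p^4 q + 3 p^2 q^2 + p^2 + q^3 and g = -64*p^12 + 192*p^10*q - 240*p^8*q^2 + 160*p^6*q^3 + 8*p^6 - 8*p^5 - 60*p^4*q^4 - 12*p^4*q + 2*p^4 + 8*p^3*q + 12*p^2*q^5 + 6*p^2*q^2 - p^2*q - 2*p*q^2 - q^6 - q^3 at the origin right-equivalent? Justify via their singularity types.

The Hessian of f at 0 has rank 1. Corank 1: A-series; mu = 2 gives A_2. The Hessian of g at 0 has rank 0. Corank 2; j^3 = -q*(p + q)^2 has shape L^2 M (L != M), so D-series; mu = 7 gives D_7. f is A_2 but g is D_7, hence not right-equivalent.

No.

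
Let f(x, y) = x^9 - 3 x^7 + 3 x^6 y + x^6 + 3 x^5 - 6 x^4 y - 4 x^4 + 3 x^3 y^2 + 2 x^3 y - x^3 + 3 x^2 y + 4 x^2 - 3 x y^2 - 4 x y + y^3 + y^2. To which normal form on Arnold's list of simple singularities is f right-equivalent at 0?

The Hessian of f at 0 is [[8, -4], [-4, 2]] with rank 1, so corank 1. A Groebner basis of the Jacobian ideal J(f) in C{x,y} is {y^2, x - y/2}; counting standard monomials gives mu = 2. Corank 1: A-series; mu = 2 gives A_2.

A_2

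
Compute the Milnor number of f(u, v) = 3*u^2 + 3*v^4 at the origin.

The Hessian of f at 0 is [[6, 0], [0, 0]] with rank 1, so corank 1. A Groebner basis of the Jacobian ideal J(f) in C{u,v} is {v^3, u}; counting standard monomials gives mu = 3. Corank 1: A-series; mu = 3 gives A_3.

3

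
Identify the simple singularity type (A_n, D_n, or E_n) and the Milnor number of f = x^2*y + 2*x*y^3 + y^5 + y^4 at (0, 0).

The Hessian of f at 0 has rank 0. Corank 2; j^3 = x^2*y has shape L^2 M (L != M), so D-series; mu = 5 gives D_5.

Type D_{5}, Milnor number mu = 5.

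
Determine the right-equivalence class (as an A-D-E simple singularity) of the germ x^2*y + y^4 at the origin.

D_{5}

The Hessian of f at 0 is [[0, 0], [0, 0]] with rank 0, so corank 2. A Groebner basis of the Jacobian ideal J(f) in C{x,y} is {x^3, x^2/4 + y^3, x*y}; counting standard monomials gives mu = 5. Corank 2; j^3 = x^2*y has shape L^2 M (L != M), so D-series; mu = 5 gives D_5.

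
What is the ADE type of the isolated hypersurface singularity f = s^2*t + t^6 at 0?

The Hessian of f at 0 is [[0, 0], [0, 0]] with rank 0, so corank 2. A Groebner basis of the Jacobian ideal J(f) in C{s,t} is {s^2/6 + t^5, s^3, s*t}; counting standard monomials gives mu = 7. Corank 2; j^3 = s^2*t has shape L^2 M (L != M), so D-series; mu = 7 gives D_7.

D7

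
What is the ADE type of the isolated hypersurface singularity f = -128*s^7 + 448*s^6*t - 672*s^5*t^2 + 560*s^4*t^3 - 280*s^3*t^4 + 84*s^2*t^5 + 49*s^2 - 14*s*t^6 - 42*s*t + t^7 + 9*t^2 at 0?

A_{6}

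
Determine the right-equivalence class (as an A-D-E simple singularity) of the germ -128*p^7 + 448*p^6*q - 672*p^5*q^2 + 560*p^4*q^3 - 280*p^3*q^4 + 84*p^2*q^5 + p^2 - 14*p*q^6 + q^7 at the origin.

The Hessian of f at 0 has rank 1. Corank 1: A-series; mu = 6 gives A_6.

A6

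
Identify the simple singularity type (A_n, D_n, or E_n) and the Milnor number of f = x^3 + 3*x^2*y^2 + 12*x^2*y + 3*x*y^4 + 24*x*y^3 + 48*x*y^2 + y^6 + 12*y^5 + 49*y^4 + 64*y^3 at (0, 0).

The Hessian of f at 0 has rank 0. Corank 2; j^3 = (x + 4*y)^3 is a perfect cube, so E-series; the 4-jet and mu = 6 give E_6.

Type E_6, Milnor number mu = 6.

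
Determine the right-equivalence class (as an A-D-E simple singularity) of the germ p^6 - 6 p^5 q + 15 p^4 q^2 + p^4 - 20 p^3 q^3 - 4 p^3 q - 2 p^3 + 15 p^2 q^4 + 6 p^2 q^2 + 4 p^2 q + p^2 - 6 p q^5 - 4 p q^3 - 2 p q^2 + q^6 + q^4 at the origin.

A_5

The Hessian of f at 0 is [[2, 0], [0, 0]] with rank 1, so corank 1. A Groebner basis of the Jacobian ideal J(f) in C{p,q} is {p*q^2 - 2*p*q - p + q^2, -5*p*q - 2*p + q^3 + 2*q^2, p^2 - 2*p*q - p + q^2}; counting standard monomials gives mu = 5. Corank 1: A-series; mu = 5 gives A_5.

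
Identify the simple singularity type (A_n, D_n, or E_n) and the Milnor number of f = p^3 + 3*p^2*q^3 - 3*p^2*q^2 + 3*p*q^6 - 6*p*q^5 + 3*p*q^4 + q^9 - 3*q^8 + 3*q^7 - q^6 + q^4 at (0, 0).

The Hessian of f at 0 has rank 0. Corank 2; j^3 = p^3 is a perfect cube, so E-series; the 4-jet and mu = 6 give E_6.

Type E6, Milnor number mu = 6.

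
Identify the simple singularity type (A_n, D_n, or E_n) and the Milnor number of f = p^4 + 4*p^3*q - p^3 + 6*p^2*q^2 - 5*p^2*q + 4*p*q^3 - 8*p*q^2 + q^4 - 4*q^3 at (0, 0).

The Hessian of f at 0 is [[0, 0], [0, 0]] with rank 0, so corank 2. A Groebner basis of the Jacobian ideal J(f) in C{p,q} is {p*q^2 - p*q/2 - q^2, p*q/4 + q^3 + q^2/2, p^2 + 3*p*q + 2*q^2}; counting standard monomials gives mu = 5. Corank 2; j^3 = -(p + q)*(p + 2*q)^2 has shape L^2 M (L != M), so D-series; mu = 5 gives D_5.

Type D_{5}, Milnor number mu = 5.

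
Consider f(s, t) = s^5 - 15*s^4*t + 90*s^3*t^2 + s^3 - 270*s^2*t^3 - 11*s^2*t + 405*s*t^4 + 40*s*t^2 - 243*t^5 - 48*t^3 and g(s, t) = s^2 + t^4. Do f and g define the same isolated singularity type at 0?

No.

The Hessian of f at 0 has rank 0. Corank 2; j^3 = (s - 4*t)^2*(s - 3*t) has shape L^2 M (L != M), so D-series; mu = 6 gives D_6. The Hessian of g at 0 has rank 1. Corank 1: A-series; mu = 3 gives A_3. f is D_6 but g is A_3, hence not right-equivalent.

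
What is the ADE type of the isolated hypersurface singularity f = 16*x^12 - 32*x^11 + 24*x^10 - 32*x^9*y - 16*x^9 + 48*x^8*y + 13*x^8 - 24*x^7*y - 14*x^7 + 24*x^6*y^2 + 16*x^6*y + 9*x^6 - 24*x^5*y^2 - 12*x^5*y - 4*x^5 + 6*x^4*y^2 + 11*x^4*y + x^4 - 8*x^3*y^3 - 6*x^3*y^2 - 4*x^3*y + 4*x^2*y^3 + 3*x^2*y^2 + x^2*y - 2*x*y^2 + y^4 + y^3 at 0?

D_{5}

The Hessian of f at 0 has rank 0. Corank 2; j^3 = y*(x - y)^2 has shape L^2 M (L != M), so D-series; mu = 5 gives D_5.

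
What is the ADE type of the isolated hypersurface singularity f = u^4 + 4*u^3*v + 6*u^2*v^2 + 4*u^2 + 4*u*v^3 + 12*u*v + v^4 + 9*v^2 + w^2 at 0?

A_3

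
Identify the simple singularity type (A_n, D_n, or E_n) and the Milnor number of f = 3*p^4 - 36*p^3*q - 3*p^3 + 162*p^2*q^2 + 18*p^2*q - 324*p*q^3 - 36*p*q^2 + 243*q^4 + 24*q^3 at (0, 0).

The Hessian of f at 0 is [[0, 0], [0, 0]] with rank 0, so corank 2. A Groebner basis of the Jacobian ideal J(f) in C{p,q} is {q^4, p*q^2 - 7*q^3/3, p^2 - 4*p*q + 4*q^2}; counting standard monomials gives mu = 6. Corank 2; j^3 = -3*(p - 2*q)^3 is a perfect cube, so E-series; the 4-jet and mu = 6 give E_6.

Type E6, Milnor number mu = 6.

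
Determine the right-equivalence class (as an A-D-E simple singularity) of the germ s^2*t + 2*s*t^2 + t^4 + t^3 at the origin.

D_5

The Hessian of f at 0 is [[0, 0], [0, 0]] with rank 0, so corank 2. A Groebner basis of the Jacobian ideal J(f) in C{s,t} is {s^3 - s^2/4 + t^2/4, s^2/4 + t^3 - t^2/4, s*t + t^2}; counting standard monomials gives mu = 5. Corank 2; j^3 = t*(s + t)^2 has shape L^2 M (L != M), so D-series; mu = 5 gives D_5.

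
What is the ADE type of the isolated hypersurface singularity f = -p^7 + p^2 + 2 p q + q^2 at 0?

The Hessian of f at 0 has rank 1. Corank 1: A-series; mu = 6 gives A_6.

A6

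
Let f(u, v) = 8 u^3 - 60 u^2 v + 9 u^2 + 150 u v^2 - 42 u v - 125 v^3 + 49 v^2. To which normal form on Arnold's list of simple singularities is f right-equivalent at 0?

A_2

The Hessian of f at 0 is [[18, -42], [-42, 98]] with rank 1, so corank 1. A Groebner basis of the Jacobian ideal J(f) in C{u,v} is {v^2, u - 7*v/3}; counting standard monomials gives mu = 2. Corank 1: A-series; mu = 2 gives A_2.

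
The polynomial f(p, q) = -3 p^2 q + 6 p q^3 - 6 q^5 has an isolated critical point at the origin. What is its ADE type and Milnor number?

The Hessian of f at 0 has rank 0. Corank 2; j^3 = -3*p^2*q has shape L^2 M (L != M), so D-series; mu = 6 gives D_6.

Type D_6, Milnor number mu = 6.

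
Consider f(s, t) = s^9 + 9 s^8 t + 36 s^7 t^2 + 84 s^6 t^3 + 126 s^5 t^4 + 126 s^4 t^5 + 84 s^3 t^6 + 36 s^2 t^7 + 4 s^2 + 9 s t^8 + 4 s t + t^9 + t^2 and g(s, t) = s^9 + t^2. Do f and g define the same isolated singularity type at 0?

The Hessian of f at 0 is [[8, 4], [4, 2]] with rank 1, so corank 1. A Groebner basis of the Jacobian ideal J(f) in C{s,t} is {t^8, s + t/2}; counting standard monomials gives mu = 8. Corank 1: A-series; mu = 8 gives A_8. The Hessian of g at 0 is [[0, 0], [0, 2]] with rank 1, so corank 1. A Groebner basis of the Jacobian ideal J(g) in C{s,t} is {s^8, t}; counting standard monomials gives mu = 8. Corank 1: A-series; mu = 8 gives A_8. Both have type A_8, hence right-equivalent.

Yes.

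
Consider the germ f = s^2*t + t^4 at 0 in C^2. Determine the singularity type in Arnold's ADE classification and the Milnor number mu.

The Hessian of f at 0 has rank 0. Corank 2; j^3 = s^2*t has shape L^2 M (L != M), so D-series; mu = 5 gives D_5.

Type D5, Milnor number mu = 5.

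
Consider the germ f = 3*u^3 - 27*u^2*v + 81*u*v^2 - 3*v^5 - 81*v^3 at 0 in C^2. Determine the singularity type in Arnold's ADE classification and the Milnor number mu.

The Hessian of f at 0 has rank 0. Corank 2; j^3 = 3*(u - 3*v)^3 is a perfect cube, so E-series; the 5-jet and mu = 8 give E_8.

Type E_8, Milnor number mu = 8.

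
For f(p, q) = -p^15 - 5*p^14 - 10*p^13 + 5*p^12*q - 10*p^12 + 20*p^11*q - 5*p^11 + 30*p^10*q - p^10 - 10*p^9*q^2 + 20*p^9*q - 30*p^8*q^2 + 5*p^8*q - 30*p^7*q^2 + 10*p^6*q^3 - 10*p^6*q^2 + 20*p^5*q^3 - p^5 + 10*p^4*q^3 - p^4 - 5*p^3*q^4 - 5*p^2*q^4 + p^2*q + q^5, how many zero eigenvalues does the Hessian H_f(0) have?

2

The Hessian at 0 is [[0, 0], [0, 0]] of rank 0; hence corank 2.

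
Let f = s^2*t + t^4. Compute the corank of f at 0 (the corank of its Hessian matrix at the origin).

The Hessian at 0 is [[0, 0], [0, 0]] of rank 0; hence corank 2.

2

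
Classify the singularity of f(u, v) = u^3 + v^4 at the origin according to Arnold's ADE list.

E_6

The Hessian of f at 0 has rank 0. Corank 2; j^3 = u^3 is a perfect cube, so E-series; the 4-jet and mu = 6 give E_6.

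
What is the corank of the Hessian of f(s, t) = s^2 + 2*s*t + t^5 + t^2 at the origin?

Hessian at 0 has rank 1.

1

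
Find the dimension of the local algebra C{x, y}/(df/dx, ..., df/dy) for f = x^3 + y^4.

6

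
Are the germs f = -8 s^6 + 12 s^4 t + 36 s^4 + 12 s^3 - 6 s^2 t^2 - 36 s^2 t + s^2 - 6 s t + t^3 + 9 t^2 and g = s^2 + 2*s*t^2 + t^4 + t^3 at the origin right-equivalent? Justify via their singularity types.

The Hessian of f at 0 has rank 1. Corank 1: A-series; mu = 2 gives A_2. The Hessian of g at 0 has rank 1. Corank 1: A-series; mu = 2 gives A_2. Both have type A_2, hence right-equivalent.

Yes.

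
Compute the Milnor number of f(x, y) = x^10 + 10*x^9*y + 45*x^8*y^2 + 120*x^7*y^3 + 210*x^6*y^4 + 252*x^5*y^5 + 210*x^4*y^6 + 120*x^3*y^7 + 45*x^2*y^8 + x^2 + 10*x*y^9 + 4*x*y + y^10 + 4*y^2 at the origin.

The Hessian of f at 0 is [[2, 4], [4, 8]] with rank 1, so corank 1. A Groebner basis of the Jacobian ideal J(f) in C{x,y} is {y^9, x + 2*y}; counting standard monomials gives mu = 9. Corank 1: A-series; mu = 9 gives A_9.

9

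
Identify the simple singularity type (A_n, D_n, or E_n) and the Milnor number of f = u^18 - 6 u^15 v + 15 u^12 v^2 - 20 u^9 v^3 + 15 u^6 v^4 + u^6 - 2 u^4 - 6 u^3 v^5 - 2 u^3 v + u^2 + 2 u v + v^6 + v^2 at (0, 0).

Type A_5, Milnor number mu = 5.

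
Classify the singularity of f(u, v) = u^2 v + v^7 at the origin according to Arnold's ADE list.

D_8

The Hessian of f at 0 is [[0, 0], [0, 0]] with rank 0, so corank 2. A Groebner basis of the Jacobian ideal J(f) in C{u,v} is {u^2/7 + v^6, u^3, u*v}; counting standard monomials gives mu = 8. Corank 2; j^3 = u^2*v has shape L^2 M (L != M), so D-series; mu = 8 gives D_8.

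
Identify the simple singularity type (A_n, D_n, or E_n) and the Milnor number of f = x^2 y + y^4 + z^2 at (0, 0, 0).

The Hessian of f at 0 is [[0, 0, 0], [0, 0, 0], [0, 0, 2]] with rank 1, so corank 2. A Groebner basis of the Jacobian ideal J(f) in C{x,y,z} is {x^3, x^2/4 + y^3, x*y, z}; counting standard monomials gives mu = 5. Corank 2; j^3 = x^2*y has shape L^2 M (L != M), so D-series; mu = 5 gives D_5.

Type D5, Milnor number mu = 5.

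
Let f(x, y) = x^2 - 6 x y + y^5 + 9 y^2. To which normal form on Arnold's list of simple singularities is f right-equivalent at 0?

A_4

The Hessian of f at 0 has rank 1. Corank 1: A-series; mu = 4 gives A_4.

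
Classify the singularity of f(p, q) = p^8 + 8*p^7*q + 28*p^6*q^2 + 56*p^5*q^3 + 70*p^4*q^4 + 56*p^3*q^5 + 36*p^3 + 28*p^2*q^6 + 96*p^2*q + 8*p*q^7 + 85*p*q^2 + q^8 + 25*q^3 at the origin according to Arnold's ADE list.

D9

The Hessian of f at 0 is [[0, 0], [0, 0]] with rank 0, so corank 2. A Groebner basis of the Jacobian ideal J(f) in C{p,q} is {-209952*p*q + q^7 - 174960*q^2, p*q^2 + 5*q^3/6, p^2 + 11*p*q/6 + 5*q^2/6}; counting standard monomials gives mu = 9. Corank 2; j^3 = (p + q)*(6*p + 5*q)^2 has shape L^2 M (L != M), so D-series; mu = 9 gives D_9.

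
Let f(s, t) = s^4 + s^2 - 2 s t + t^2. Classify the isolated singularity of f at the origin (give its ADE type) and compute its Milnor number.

Type A_{3}, Milnor number mu = 3.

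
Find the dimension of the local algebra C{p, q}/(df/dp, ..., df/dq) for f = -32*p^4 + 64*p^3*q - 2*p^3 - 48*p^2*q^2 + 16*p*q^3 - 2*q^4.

6

The Hessian of f at 0 is [[0, 0], [0, 0]] with rank 0, so corank 2. A Groebner basis of the Jacobian ideal J(f) in C{p,q} is {q^4, p*q^2 - q^3/6, p^2}; counting standard monomials gives mu = 6. Corank 2; j^3 = -2*p^3 is a perfect cube, so E-series; the 4-jet and mu = 6 give E_6.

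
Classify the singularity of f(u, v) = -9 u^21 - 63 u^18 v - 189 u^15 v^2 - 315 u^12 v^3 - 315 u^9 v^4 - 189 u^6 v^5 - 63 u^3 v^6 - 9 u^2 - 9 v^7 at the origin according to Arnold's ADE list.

The Hessian of f at 0 is [[-18, 0], [0, 0]] with rank 1, so corank 1. A Groebner basis of the Jacobian ideal J(f) in C{u,v} is {v^6, u}; counting standard monomials gives mu = 6. Corank 1: A-series; mu = 6 gives A_6.

A_{6}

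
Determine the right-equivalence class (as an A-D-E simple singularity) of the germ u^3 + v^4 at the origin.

E6

The Hessian of f at 0 has rank 0. Corank 2; j^3 = u^3 is a perfect cube, so E-series; the 4-jet and mu = 6 give E_6.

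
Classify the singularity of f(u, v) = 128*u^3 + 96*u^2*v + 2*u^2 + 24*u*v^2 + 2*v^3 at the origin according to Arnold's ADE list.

A2

The Hessian of f at 0 has rank 1. Corank 1: A-series; mu = 2 gives A_2.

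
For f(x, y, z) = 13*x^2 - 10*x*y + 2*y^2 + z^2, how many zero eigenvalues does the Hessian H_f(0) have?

0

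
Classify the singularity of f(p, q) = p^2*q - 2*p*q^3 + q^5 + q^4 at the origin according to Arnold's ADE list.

D_5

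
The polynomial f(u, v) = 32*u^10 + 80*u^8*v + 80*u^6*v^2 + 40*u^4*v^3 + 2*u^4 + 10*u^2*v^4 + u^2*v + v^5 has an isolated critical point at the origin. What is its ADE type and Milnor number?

The Hessian of f at 0 has rank 0. Corank 2; j^3 = u^2*v has shape L^2 M (L != M), so D-series; mu = 6 gives D_6.

Type D_{6}, Milnor number mu = 6.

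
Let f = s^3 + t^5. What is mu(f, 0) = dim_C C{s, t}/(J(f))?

8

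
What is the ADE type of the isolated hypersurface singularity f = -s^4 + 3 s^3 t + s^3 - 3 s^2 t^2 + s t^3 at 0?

The Hessian of f at 0 is [[0, 0], [0, 0]] with rank 0, so corank 2. A Groebner basis of the Jacobian ideal J(f) in C{s,t} is {3*s^2 + t^4 + t^3, s^3, s^2*t - s^2 - t^3/3, -2*s^2 + s*t^2 - 2*t^3/3}; counting standard monomials gives mu = 7. Corank 2; j^3 = s^3 is a perfect cube, so E-series; the 4-jet and mu = 7 give E_7.

E_{7}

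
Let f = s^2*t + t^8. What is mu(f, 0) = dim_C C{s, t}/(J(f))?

The Hessian of f at 0 has rank 0. Corank 2; j^3 = s^2*t has shape L^2 M (L != M), so D-series; mu = 9 gives D_9.

9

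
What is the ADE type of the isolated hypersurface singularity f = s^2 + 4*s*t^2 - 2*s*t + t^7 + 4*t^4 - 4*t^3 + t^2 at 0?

A6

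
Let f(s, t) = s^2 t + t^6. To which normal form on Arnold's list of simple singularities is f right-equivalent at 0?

The Hessian of f at 0 has rank 0. Corank 2; j^3 = s^2*t has shape L^2 M (L != M), so D-series; mu = 7 gives D_7.

D_7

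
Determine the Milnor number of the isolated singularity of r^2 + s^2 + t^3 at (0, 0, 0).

The Hessian of f at 0 has rank 2. Corank 1: A-series; mu = 2 gives A_2.

2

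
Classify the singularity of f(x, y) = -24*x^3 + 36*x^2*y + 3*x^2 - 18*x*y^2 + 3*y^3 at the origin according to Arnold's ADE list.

A_{2}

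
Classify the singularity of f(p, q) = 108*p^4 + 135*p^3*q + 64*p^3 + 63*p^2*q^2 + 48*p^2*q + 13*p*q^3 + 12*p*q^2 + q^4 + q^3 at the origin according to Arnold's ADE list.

E7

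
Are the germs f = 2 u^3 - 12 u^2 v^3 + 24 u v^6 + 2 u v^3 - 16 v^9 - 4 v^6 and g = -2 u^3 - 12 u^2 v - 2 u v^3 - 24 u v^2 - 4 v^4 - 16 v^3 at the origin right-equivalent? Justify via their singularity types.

Yes.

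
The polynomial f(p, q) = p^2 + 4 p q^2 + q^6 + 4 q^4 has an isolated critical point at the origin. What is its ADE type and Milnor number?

The Hessian of f at 0 has rank 1. Corank 1: A-series; mu = 5 gives A_5.

Type A_{5}, Milnor number mu = 5.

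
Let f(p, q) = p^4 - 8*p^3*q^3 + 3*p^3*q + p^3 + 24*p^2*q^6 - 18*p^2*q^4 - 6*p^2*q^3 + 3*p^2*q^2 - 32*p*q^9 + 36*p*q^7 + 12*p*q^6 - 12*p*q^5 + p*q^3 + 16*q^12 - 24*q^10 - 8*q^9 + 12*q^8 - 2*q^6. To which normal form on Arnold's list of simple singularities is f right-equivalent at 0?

The Hessian of f at 0 has rank 0. Corank 2; j^3 = p^3 is a perfect cube, so E-series; the 4-jet and mu = 7 give E_7.

E_{7}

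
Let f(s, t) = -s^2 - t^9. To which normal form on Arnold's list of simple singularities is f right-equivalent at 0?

A_8

The Hessian of f at 0 has rank 1. Corank 1: A-series; mu = 8 gives A_8.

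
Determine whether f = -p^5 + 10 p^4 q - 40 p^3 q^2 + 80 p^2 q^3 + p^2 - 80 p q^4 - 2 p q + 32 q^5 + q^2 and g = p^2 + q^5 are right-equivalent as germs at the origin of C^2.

Yes.

The Hessian of f at 0 is [[2, -2], [-2, 2]] with rank 1, so corank 1. A Groebner basis of the Jacobian ideal J(f) in C{p,q} is {q^4, p - q}; counting standard monomials gives mu = 4. Corank 1: A-series; mu = 4 gives A_4. The Hessian of g at 0 is [[2, 0], [0, 0]] with rank 1, so corank 1. A Groebner basis of the Jacobian ideal J(g) in C{p,q} is {q^4, p}; counting standard monomials gives mu = 4. Corank 1: A-series; mu = 4 gives A_4. Both have type A_4, hence right-equivalent.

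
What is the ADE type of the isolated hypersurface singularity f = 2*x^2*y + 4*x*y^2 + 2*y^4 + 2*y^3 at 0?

The Hessian of f at 0 is [[0, 0], [0, 0]] with rank 0, so corank 2. A Groebner basis of the Jacobian ideal J(f) in C{x,y} is {x^3 - x^2/4 + y^2/4, x^2/4 + y^3 - y^2/4, x*y + y^2}; counting standard monomials gives mu = 5. Corank 2; j^3 = 2*y*(x + y)^2 has shape L^2 M (L != M), so D-series; mu = 5 gives D_5.

D_5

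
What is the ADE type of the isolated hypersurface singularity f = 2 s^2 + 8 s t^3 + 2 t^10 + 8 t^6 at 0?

The Hessian of f at 0 is [[4, 0], [0, 0]] with rank 1, so corank 1. A Groebner basis of the Jacobian ideal J(f) in C{s,t} is {s^3, s/2 + t^3}; counting standard monomials gives mu = 9. Corank 1: A-series; mu = 9 gives A_9.

A9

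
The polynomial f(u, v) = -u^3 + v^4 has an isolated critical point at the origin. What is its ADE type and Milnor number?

Type E_{6}, Milnor number mu = 6.

The Hessian of f at 0 has rank 0. Corank 2; j^3 = -u^3 is a perfect cube, so E-series; the 4-jet and mu = 6 give E_6.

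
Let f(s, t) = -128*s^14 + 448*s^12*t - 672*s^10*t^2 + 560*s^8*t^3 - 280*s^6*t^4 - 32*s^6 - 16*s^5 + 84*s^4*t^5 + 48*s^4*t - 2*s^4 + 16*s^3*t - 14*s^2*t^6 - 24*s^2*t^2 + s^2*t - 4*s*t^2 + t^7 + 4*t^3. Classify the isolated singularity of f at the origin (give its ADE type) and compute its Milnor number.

The Hessian of f at 0 has rank 0. Corank 2; j^3 = t*(s - 2*t)^2 has shape L^2 M (L != M), so D-series; mu = 8 gives D_8.

Type D_{8}, Milnor number mu = 8.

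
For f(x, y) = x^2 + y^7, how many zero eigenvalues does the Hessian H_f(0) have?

1

Hessian at 0 has rank 1.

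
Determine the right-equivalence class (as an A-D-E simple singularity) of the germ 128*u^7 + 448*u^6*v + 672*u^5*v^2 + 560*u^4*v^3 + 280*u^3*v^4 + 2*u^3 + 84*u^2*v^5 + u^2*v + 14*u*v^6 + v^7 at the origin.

D8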